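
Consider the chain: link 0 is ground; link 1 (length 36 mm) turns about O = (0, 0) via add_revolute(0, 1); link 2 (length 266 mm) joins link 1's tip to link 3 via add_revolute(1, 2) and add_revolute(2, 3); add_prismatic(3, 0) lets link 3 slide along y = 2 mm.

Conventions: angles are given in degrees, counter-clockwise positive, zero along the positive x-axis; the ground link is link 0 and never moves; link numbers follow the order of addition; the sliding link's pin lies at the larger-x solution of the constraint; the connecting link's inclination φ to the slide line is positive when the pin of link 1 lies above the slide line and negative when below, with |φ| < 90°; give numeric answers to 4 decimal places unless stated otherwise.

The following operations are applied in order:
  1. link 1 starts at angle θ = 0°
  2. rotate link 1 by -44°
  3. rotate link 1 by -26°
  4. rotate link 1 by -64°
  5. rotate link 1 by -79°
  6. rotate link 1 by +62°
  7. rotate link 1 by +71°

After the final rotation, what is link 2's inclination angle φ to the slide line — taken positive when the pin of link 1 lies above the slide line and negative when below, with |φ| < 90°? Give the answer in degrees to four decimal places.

geometry: r = 36 mm, L = 266 mm, e = 2 mm; θ starts at 0°
rotate link 1 by -44°: θ ← 0° -44° = -44°
rotate link 1 by -26°: θ ← -44° -26° = -70°
rotate link 1 by -64°: θ ← -70° -64° = -134°
rotate link 1 by -79°: θ ← -134° -79° = -213°
rotate link 1 by +62°: θ ← -213° +62° = -151°
rotate link 1 by +71°: θ ← -151° +71° = -80°
h = r sin θ − e = -35.453079 − 2 = -37.453079
sin φ = h / L = -37.453079 / 266 = -0.14080105
φ = arcsin(-0.14080105) = -8.094202°

-8.0942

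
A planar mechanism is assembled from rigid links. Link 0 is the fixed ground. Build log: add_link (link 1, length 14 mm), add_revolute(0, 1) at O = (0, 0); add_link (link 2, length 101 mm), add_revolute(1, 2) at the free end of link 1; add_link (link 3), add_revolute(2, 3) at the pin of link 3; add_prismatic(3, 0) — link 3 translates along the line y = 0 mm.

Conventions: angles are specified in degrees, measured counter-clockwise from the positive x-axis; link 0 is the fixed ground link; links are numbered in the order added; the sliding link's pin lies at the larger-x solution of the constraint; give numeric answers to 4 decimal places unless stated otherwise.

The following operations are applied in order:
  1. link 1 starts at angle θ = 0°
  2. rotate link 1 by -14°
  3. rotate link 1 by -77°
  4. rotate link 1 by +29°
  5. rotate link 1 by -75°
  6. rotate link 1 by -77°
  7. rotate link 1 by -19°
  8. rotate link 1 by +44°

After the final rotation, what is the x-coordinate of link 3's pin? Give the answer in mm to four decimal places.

geometry: r = 14 mm, L = 101 mm, e = 0 mm; θ starts at 0°
rotate link 1 by -14°: θ ← 0° -14° = -14°
rotate link 1 by -77°: θ ← -14° -77° = -91°
rotate link 1 by +29°: θ ← -91° +29° = -62°
rotate link 1 by -75°: θ ← -62° -75° = -137°
rotate link 1 by -77°: θ ← -137° -77° = -214°
rotate link 1 by -19°: θ ← -214° -19° = -233°
rotate link 1 by +44°: θ ← -233° +44° = -189°
crank pin P = (r cos θ, r sin θ) = (-13.827637, 2.190083)
h = r sin θ − e = 2.190083 − 0 = 2.190083
x = r cos θ + √(L² − h²) = -13.827637 + 100.976252 = 87.148616

87.1486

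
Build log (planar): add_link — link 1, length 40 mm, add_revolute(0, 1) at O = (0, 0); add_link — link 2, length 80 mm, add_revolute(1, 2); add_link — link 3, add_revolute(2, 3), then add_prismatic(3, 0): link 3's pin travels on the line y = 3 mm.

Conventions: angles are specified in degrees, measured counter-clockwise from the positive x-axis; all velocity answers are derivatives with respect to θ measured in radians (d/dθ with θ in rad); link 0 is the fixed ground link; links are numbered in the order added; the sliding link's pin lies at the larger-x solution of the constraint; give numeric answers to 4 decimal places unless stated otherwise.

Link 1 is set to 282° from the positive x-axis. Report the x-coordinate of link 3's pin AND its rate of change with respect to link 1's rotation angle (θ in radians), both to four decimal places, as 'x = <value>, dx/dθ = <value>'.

geometry: r = 40 mm, L = 80 mm, e = 3 mm
crank pin P = (r cos θ, r sin θ) = (8.316468, -39.125904)
h = r sin θ − e = -39.125904 − 3 = -42.125904
x = r cos θ + √(L² − h²) = 8.316468 + 68.010354 = 76.326821
dx/dθ = −r sin θ − h·r cos θ/√(L² − h²) (θ in radians; h = -42.125904) = 44.277160

x = 76.3268, dx/dθ = 44.2772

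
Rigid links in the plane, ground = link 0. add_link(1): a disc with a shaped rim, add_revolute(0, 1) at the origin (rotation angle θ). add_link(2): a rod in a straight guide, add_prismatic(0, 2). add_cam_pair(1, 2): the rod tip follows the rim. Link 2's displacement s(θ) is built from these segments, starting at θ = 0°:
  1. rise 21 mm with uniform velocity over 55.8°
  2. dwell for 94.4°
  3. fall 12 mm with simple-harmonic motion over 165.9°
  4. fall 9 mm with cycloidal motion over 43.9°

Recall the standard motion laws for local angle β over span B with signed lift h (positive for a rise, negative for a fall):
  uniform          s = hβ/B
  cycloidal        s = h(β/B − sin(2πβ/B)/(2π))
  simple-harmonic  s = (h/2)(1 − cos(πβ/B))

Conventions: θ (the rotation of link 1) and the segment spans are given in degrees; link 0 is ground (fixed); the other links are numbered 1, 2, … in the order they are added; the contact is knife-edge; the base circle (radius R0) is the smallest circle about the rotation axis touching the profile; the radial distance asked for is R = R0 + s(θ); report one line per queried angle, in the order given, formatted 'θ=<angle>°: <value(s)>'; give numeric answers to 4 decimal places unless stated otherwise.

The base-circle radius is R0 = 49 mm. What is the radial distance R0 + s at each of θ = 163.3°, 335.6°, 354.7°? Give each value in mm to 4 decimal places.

segment 1 (0° to 55.8°, uniform, h = 21) is passed completely: s = 0.0000 + (21) = 21.0000
segment 2 (55.8° to 150.2°, dwell): s unchanged at 21.0000
θ = 163.3° falls in segment 3 (150.2° to 316.1°, simple-harmonic, h = -12): β = 163.3 − 150.2 = 13.1°, B = 165.9°; Δs = -12/2·(1 − cos(π·0.0790)) = -0.1837; s = 21.0000 − 0.1837 = 20.8163
segment 3 (150.2° to 316.1°, simple-harmonic, h = -12) is passed completely: s = 21.0000 + (-12) = 9.0000
θ = 335.6° falls in segment 4 (316.1° to 360°, cycloidal, h = -9): β = 335.6 − 316.1 = 19.5°, B = 43.9°; Δs = -9·(0.4442 − sin(2π·0.4442)/(2π)) = -3.5057; s = 9.0000 − 3.5057 = 5.4943
θ = 354.7° falls in segment 4 (316.1° to 360°, cycloidal, h = -9): β = 354.7 − 316.1 = 38.6°, B = 43.9°; Δs = -9·(0.8793 − sin(2π·0.8793)/(2π)) = -8.8988; s = 9.0000 − 8.8988 = 0.1012
θ=163.3°: R = R0 + s = 49 + 20.8163 = 69.8163
θ=335.6°: R = R0 + s = 49 + 5.4943 = 54.4943
θ=354.7°: R = R0 + s = 49 + 0.1012 = 49.1012

θ=163.3°: 69.8163
θ=335.6°: 54.4943
θ=354.7°: 49.1012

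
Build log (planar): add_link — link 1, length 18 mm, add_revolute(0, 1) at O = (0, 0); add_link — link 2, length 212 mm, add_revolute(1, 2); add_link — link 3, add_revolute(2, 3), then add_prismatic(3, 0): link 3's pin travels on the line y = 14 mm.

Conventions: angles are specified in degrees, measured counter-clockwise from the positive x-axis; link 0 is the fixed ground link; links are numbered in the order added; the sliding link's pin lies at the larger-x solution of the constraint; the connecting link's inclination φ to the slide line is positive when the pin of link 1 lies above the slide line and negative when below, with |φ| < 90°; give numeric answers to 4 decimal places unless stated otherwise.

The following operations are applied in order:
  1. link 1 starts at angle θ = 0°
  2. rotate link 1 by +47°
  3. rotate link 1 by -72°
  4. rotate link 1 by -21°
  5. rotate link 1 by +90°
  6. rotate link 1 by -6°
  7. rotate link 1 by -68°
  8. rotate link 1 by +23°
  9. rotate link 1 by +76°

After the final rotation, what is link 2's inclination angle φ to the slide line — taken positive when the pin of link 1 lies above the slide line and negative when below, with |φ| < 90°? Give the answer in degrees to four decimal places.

geometry: r = 18 mm, L = 212 mm, e = 14 mm; θ starts at 0°
rotate link 1 by +47°: θ ← 0° +47° = 47°
rotate link 1 by -72°: θ ← 47° -72° = -25°
rotate link 1 by -21°: θ ← -25° -21° = -46°
rotate link 1 by +90°: θ ← -46° +90° = 44°
rotate link 1 by -6°: θ ← 44° -6° = 38°
rotate link 1 by -68°: θ ← 38° -68° = -30°
rotate link 1 by +23°: θ ← -30° +23° = -7°
rotate link 1 by +76°: θ ← -7° +76° = 69°
h = r sin θ − e = 16.804448 − 14 = 2.804448
sin φ = h / L = 2.804448 / 212 = 0.01322853
φ = arcsin(0.01322853) = 0.757961°

0.7580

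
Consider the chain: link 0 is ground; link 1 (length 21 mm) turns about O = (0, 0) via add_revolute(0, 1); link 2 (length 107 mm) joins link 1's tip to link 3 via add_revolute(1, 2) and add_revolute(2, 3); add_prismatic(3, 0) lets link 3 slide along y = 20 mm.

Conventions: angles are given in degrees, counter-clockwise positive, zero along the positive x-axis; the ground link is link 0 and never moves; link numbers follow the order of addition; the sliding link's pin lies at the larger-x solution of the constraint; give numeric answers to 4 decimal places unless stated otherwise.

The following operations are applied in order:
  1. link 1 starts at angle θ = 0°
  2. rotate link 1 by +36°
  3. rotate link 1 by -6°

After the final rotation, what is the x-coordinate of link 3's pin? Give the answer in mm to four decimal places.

geometry: r = 21 mm, L = 107 mm, e = 20 mm; θ starts at 0°
rotate link 1 by +36°: θ ← 0° +36° = 36°
rotate link 1 by -6°: θ ← 36° -6° = 30°
crank pin P = (r cos θ, r sin θ) = (18.186533, 10.500000)
h = r sin θ − e = 10.500000 − 20 = -9.500000
x = r cos θ + √(L² − h²) = 18.186533 + 106.577437 = 124.763970

124.7640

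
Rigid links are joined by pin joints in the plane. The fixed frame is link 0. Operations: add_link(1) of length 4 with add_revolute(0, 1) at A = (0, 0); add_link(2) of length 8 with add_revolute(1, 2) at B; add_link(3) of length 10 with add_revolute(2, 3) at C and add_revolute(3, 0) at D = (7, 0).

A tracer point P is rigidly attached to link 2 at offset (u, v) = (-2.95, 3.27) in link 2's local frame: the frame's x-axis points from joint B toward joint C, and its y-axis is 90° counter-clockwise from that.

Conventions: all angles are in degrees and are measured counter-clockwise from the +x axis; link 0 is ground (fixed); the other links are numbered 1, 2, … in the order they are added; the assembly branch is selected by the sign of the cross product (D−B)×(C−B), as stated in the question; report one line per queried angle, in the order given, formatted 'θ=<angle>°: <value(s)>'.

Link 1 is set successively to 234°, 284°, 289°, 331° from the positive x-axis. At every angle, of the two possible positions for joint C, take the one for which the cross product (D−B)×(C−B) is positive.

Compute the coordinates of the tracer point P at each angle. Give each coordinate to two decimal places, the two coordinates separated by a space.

A=(0,0), D=(7.00,0)
θ=234°: B = A + 4.00·(cos234°, sin234°) = (-2.3511, -3.2361)
θ=234°: |BD| = 9.8953
θ=234°: circle(B,8.00) ∩ circle(D,10.00): a=3.1286, h=7.3629
θ=234°:   candidates: C₊=(-1.8025,4.7451) cross=72.858; C₋=(3.0133,-9.1709) cross=-72.858
θ=234°:   branch + wants cross > 0 → take C=(-1.8025,4.7451) (cross=72.858)
θ=234°: ex = (C−B)/|BC| = (0.0686,0.9976); ey = (-0.9976,0.0686)
θ=234°: P = B + -2.95·ex + 3.27·ey = (-5.8158,-5.9549)
θ=284°: B = A + 4.00·(cos284°, sin284°) = (0.9677, -3.8812)
θ=284°: |BD| = 7.1730
θ=284°: circle(B,8.00) ∩ circle(D,10.00): a=1.0771, h=7.9272
θ=284°:   candidates: C₊=(-2.4157,3.3681) cross=56.862; C₋=(6.1627,-9.9649) cross=-56.862
θ=284°:   branch + wants cross > 0 → take C=(-2.4157,3.3681) (cross=56.862)
θ=284°: ex = (C−B)/|BC| = (-0.4229,0.9062); ey = (-0.9062,-0.4229)
θ=284°: P = B + -2.95·ex + 3.27·ey = (-0.7478,-7.9373)
θ=289°: B = A + 4.00·(cos289°, sin289°) = (1.3023, -3.7821)
θ=289°: |BD| = 6.8387
θ=289°: circle(B,8.00) ∩ circle(D,10.00): a=0.7873, h=7.9612
θ=289°:   candidates: C₊=(-2.4446,3.2862) cross=54.444; C₋=(6.3610,-9.9796) cross=-54.444
θ=289°:   branch + wants cross > 0 → take C=(-2.4446,3.2862) (cross=54.444)
θ=289°: ex = (C−B)/|BC| = (-0.4684,0.8835); ey = (-0.8835,-0.4684)
θ=289°: P = B + -2.95·ex + 3.27·ey = (-0.2052,-7.9200)
θ=331°: B = A + 4.00·(cos331°, sin331°) = (3.4985, -1.9392)
θ=331°: |BD| = 4.0027
θ=331°: circle(B,8.00) ∩ circle(D,10.00): a=-2.4957, h=7.6008
θ=331°:   candidates: C₊=(-2.3672,3.5008) cross=30.423; C₋=(4.9977,-9.7975) cross=-30.423
θ=331°:   branch + wants cross > 0 → take C=(-2.3672,3.5008) (cross=30.423)
θ=331°: ex = (C−B)/|BC| = (-0.7332,0.6800); ey = (-0.6800,-0.7332)
θ=331°: P = B + -2.95·ex + 3.27·ey = (3.4378,-6.3428)

θ=234°: -5.82 -5.95
θ=284°: -0.75 -7.94
θ=289°: -0.21 -7.92
θ=331°: 3.44 -6.34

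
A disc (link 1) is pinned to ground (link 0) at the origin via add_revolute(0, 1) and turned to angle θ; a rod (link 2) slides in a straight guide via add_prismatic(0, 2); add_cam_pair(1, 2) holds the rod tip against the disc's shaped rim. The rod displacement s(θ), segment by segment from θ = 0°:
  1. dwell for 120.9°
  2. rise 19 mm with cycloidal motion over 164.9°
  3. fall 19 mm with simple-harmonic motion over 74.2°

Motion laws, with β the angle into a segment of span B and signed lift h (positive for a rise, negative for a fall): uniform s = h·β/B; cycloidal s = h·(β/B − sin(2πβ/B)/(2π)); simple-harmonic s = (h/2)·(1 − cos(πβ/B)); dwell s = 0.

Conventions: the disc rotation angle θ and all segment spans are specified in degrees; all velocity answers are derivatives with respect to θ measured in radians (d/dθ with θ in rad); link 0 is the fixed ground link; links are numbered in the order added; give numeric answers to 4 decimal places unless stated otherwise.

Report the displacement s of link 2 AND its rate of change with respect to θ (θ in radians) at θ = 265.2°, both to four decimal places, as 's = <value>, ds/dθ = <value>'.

segment 1 (0° to 120.9°, dwell): s unchanged at 0.0000
θ = 265.2° falls in segment 2 (120.9° to 285.8°, cycloidal, h = 19): β = 265.2 − 120.9 = 144.3°, B = 164.9°; Δs = 19·(0.8751 − sin(2π·0.8751)/(2π)) = 18.7637; s = 0.0000 + 18.7637 = 18.7637
velocity in seg [120.9°–285.8°] (cycloidal), θ in radians: β = 144.3° = 2.5185 rad, B = 164.9° = 2.8780 rad; ds/dθ = (h/B)(1 − cos(2πβ/B)) = (19/2.8780)(1 − cos(2π·0.8751)) = 1.931369 mm/rad

s = 18.7637, ds/dθ = 1.9314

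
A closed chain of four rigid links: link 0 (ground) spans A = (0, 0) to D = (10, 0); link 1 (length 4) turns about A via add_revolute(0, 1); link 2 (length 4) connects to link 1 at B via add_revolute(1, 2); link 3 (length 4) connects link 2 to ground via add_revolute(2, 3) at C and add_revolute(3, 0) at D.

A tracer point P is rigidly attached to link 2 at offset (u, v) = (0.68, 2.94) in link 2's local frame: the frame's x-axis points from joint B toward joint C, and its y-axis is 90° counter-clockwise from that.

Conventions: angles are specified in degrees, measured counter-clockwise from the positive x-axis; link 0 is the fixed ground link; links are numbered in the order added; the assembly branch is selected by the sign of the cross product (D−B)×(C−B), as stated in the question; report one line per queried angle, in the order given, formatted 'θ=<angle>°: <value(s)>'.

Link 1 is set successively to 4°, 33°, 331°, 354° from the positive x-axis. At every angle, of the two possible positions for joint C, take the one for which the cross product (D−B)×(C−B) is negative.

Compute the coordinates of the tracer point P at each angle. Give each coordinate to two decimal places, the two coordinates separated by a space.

A=(0,0), D=(10.00,0)
θ=4°: B = A + 4.00·(cos4°, sin4°) = (3.9903, 0.2790)
θ=4°: |BD| = 6.0162
θ=4°: circle(B,4.00) ∩ circle(D,4.00): a=3.0081, h=2.6365
θ=4°:   candidates: C₊=(7.1174,2.7732) cross=15.862; C₋=(6.8728,-2.4942) cross=-15.862
θ=4°:   branch - wants cross < 0 → take C=(6.8728,-2.4942) (cross=-15.862)
θ=4°: ex = (C−B)/|BC| = (0.7206,-0.6933); ey = (0.6933,0.7206)
θ=4°: P = B + 0.68·ex + 2.94·ey = (6.5186,1.9263)
θ=33°: B = A + 4.00·(cos33°, sin33°) = (3.3547, 2.1786)
θ=33°: |BD| = 6.9933
θ=33°: circle(B,4.00) ∩ circle(D,4.00): a=3.4967, h=1.9425
θ=33°:   candidates: C₊=(7.2825,2.9351) cross=13.585; C₋=(6.0722,-0.7566) cross=-13.585
θ=33°:   branch - wants cross < 0 → take C=(6.0722,-0.7566) (cross=-13.585)
θ=33°: ex = (C−B)/|BC| = (0.6794,-0.7338); ey = (0.7338,0.6794)
θ=33°: P = B + 0.68·ex + 2.94·ey = (5.9740,3.6770)
θ=331°: B = A + 4.00·(cos331°, sin331°) = (3.4985, -1.9392)
θ=331°: |BD| = 6.7846
θ=331°: circle(B,4.00) ∩ circle(D,4.00): a=3.3923, h=2.1195
θ=331°:   candidates: C₊=(6.1434,1.0615) cross=14.380; C₋=(7.3551,-3.0007) cross=-14.380
θ=331°:   branch - wants cross < 0 → take C=(7.3551,-3.0007) (cross=-14.380)
θ=331°: ex = (C−B)/|BC| = (0.9641,-0.2654); ey = (0.2654,0.9641)
θ=331°: P = B + 0.68·ex + 2.94·ey = (4.9343,0.7149)
θ=354°: B = A + 4.00·(cos354°, sin354°) = (3.9781, -0.4181)
θ=354°: |BD| = 6.0364
θ=354°: circle(B,4.00) ∩ circle(D,4.00): a=3.0182, h=2.6250
θ=354°:   candidates: C₊=(6.8072,2.4096) cross=15.845; C₋=(7.1709,-2.8277) cross=-15.845
θ=354°:   branch - wants cross < 0 → take C=(7.1709,-2.8277) (cross=-15.845)
θ=354°: ex = (C−B)/|BC| = (0.7982,-0.6024); ey = (0.6024,0.7982)
θ=354°: P = B + 0.68·ex + 2.94·ey = (6.2919,1.5189)

θ=4°: 6.52 1.93
θ=33°: 5.97 3.68
θ=331°: 4.93 0.71
θ=354°: 6.29 1.52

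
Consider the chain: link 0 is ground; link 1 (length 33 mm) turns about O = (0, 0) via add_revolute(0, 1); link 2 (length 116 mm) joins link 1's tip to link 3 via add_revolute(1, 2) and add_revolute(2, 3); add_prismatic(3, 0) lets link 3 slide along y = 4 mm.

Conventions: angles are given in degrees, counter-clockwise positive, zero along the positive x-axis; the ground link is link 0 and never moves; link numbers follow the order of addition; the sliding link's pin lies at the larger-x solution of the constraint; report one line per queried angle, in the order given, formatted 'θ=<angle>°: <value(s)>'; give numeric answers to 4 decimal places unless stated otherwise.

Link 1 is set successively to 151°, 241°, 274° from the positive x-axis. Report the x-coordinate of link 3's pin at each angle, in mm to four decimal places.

geometry: r = 33 mm, L = 116 mm, e = 4 mm
θ=151°: crank pin P = (r cos θ, r sin θ) = (-28.862450, 15.998717)
θ=151°: h = r sin θ − e = 15.998717 − 4 = 11.998717
θ=151°: x = r cos θ + √(L² − h²) = -28.862450 + 115.377774 = 86.515324
θ=241°: crank pin P = (r cos θ, r sin θ) = (-15.998717, -28.862450)
θ=241°: h = r sin θ − e = -28.862450 − 4 = -32.862450
θ=241°: x = r cos θ + √(L² − h²) = -15.998717 + 111.247739 = 95.249021
θ=274°: crank pin P = (r cos θ, r sin θ) = (2.301964, -32.919614)
θ=274°: h = r sin θ − e = -32.919614 − 4 = -36.919614
θ=274°: x = r cos θ + √(L² − h²) = 2.301964 + 109.967914 = 112.269878

θ=151°: 86.5153
θ=241°: 95.2490
θ=274°: 112.2699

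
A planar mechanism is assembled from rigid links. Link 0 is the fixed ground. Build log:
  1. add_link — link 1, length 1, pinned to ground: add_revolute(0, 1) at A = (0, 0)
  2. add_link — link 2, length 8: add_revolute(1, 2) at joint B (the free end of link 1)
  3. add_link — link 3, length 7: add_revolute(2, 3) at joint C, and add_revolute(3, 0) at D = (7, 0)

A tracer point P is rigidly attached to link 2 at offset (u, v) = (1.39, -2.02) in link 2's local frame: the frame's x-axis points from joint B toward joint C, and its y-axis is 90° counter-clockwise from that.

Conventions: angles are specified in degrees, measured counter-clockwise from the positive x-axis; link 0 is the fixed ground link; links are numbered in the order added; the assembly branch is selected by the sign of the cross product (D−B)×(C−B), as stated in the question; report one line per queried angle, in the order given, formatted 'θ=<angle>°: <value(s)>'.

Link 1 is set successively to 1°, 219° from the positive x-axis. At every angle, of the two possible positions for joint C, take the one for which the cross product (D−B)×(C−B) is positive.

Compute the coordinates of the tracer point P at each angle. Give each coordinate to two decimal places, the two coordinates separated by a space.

A=(0,0), D=(7.00,0)
θ=1°: B = A + 1.00·(cos1°, sin1°) = (0.9998, 0.0175)
θ=1°: |BD| = 6.0002
θ=1°: circle(B,8.00) ∩ circle(D,7.00): a=4.2501, h=6.7777
θ=1°:   candidates: C₊=(5.2696,6.7828) cross=40.667; C₋=(5.2302,-6.7726) cross=-40.667
θ=1°:   branch + wants cross > 0 → take C=(5.2696,6.7828) (cross=40.667)
θ=1°: ex = (C−B)/|BC| = (0.5337,0.8457); ey = (-0.8457,0.5337)
θ=1°: P = B + 1.39·ex + -2.02·ey = (3.4500,0.1148)
θ=219°: B = A + 1.00·(cos219°, sin219°) = (-0.7771, -0.6293)
θ=219°: |BD| = 7.8026
θ=219°: circle(B,8.00) ∩ circle(D,7.00): a=4.8625, h=6.3526
θ=219°:   candidates: C₊=(3.5571,6.0948) cross=49.567; C₋=(4.5819,-6.5691) cross=-49.567
θ=219°:   branch + wants cross > 0 → take C=(3.5571,6.0948) (cross=49.567)
θ=219°: ex = (C−B)/|BC| = (0.5418,0.8405); ey = (-0.8405,0.5418)
θ=219°: P = B + 1.39·ex + -2.02·ey = (1.6738,-0.5554)

θ=1°: 3.45 0.11
θ=219°: 1.67 -0.56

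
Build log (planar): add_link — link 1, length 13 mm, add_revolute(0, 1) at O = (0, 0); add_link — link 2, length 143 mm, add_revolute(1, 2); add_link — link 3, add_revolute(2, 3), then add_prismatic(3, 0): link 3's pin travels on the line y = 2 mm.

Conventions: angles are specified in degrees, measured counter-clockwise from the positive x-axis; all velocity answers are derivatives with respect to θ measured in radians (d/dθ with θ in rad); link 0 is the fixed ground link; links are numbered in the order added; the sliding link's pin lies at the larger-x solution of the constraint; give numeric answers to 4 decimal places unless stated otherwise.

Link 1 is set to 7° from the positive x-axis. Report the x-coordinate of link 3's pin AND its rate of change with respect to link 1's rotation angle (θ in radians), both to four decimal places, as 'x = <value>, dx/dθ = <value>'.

geometry: r = 13 mm, L = 143 mm, e = 2 mm
crank pin P = (r cos θ, r sin θ) = (12.903100, 1.584301)
h = r sin θ − e = 1.584301 − 2 = -0.415699
x = r cos θ + √(L² − h²) = 12.903100 + 142.999396 = 155.902496
dx/dθ = −r sin θ − h·r cos θ/√(L² − h²) (θ in radians; h = -0.415699) = -1.546792

x = 155.9025, dx/dθ = -1.5468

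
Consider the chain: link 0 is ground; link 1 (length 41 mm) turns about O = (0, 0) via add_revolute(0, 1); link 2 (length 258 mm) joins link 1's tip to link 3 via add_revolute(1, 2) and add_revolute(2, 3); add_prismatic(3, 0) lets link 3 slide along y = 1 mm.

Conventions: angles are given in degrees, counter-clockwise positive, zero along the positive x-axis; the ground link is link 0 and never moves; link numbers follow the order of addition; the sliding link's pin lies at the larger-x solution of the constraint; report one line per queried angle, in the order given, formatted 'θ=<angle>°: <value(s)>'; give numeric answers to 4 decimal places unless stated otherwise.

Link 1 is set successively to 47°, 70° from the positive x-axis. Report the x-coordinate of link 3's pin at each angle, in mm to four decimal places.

geometry: r = 41 mm, L = 258 mm, e = 1 mm
θ=47°: crank pin P = (r cos θ, r sin θ) = (27.961933, 29.985502)
θ=47°: h = r sin θ − e = 29.985502 − 1 = 28.985502
θ=47°: x = r cos θ + √(L² − h²) = 27.961933 + 256.366614 = 284.328547
θ=70°: crank pin P = (r cos θ, r sin θ) = (14.022826, 38.527397)
θ=70°: h = r sin θ − e = 38.527397 − 1 = 37.527397
θ=70°: x = r cos θ + √(L² − h²) = 14.022826 + 255.256135 = 269.278961

θ=47°: 284.3285
θ=70°: 269.2790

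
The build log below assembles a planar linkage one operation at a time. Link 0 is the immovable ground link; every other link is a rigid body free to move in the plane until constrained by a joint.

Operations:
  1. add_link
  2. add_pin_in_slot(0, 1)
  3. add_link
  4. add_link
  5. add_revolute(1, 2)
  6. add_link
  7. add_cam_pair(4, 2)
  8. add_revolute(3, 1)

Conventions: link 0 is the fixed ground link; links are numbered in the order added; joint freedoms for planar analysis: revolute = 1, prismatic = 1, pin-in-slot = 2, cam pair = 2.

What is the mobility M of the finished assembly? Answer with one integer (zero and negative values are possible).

link 0 = ground. State L|J1|J2 = 1|0|0
+link1  2|0|0
PS(0,1) f=2→J2  2|0|1
+link2  3|0|1
+link3  4|0|1
R(1,2) f=1→J1  4|1|1
+link4  5|1|1
C(4,2) f=2→J2  5|1|2
R(3,1) f=1→J1  5|2|2
M = 3(5−1)−2·2−2 = 12−4−2 = 6

M = 6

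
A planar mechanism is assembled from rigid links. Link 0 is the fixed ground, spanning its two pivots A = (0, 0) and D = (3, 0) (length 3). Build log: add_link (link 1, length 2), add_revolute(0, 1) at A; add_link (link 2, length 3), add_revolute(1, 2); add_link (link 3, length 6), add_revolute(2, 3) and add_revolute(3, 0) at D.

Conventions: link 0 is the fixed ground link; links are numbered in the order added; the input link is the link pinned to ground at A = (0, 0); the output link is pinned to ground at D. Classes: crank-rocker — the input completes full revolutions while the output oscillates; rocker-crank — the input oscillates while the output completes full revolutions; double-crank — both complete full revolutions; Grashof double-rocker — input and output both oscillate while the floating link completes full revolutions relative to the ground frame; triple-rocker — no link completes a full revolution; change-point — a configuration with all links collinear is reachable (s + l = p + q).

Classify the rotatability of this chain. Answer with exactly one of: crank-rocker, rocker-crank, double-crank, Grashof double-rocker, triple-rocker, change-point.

lengths: ground=3, input=2, coupler=3, output=6
sorted: s=2 (shortest), l=6 (longest), p+q=6
s + l = 8 vs p + q = 6
s + l > p + q → non-Grashof → no link fully rotates → triple-rocker

triple-rocker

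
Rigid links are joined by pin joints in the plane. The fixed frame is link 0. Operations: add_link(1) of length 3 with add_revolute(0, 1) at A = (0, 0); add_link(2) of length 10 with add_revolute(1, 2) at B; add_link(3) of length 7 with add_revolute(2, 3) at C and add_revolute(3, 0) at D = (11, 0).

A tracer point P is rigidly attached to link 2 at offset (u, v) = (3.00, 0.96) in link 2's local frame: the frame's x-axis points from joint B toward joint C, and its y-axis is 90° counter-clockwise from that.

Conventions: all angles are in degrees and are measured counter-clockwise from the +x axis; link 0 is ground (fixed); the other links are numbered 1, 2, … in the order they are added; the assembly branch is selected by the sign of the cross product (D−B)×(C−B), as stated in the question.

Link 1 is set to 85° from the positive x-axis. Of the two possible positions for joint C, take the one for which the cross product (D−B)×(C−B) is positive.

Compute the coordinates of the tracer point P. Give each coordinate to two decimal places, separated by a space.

A=(0,0), D=(11.00,0)
B = A + 3.00·(cos85°, sin85°) = (0.2615, 2.9886)
|BD| = 11.1466
circle(B,10.00) ∩ circle(D,7.00): a=7.8610, h=6.1810
  candidates: C₊=(9.4919,6.8356) cross=68.897; C₋=(6.1774,-5.0738) cross=-68.897
  branch + wants cross > 0 → take C=(9.4919,6.8356) (cross=68.897)
ex = (C−B)/|BC| = (0.9230,0.3847); ey = (-0.3847,0.9230)
P = B + 3.00·ex + 0.96·ey = (2.6613,5.0288)

2.66 5.03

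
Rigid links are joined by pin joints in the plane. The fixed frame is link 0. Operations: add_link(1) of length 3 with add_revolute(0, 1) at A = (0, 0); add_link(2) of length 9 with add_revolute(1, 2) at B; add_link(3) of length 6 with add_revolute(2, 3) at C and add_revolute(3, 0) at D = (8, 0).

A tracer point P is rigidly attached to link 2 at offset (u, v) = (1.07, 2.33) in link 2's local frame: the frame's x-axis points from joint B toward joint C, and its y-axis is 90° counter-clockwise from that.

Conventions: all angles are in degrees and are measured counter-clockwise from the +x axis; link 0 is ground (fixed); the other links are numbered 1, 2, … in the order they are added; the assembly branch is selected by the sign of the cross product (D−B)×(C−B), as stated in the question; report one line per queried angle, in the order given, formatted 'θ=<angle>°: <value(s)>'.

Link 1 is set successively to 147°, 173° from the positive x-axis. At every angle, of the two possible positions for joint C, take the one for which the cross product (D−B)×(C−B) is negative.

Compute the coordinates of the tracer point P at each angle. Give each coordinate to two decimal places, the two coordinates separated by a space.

A=(0,0), D=(8.00,0)
θ=147°: B = A + 3.00·(cos147°, sin147°) = (-2.5160, 1.6339)
θ=147°: |BD| = 10.6422
θ=147°: circle(B,9.00) ∩ circle(D,6.00): a=7.4353, h=5.0711
θ=147°:   candidates: C₊=(5.6097,5.5033) cross=53.968; C₋=(4.0526,-4.5186) cross=-53.968
θ=147°:   branch - wants cross < 0 → take C=(4.0526,-4.5186) (cross=-53.968)
θ=147°: ex = (C−B)/|BC| = (0.7298,-0.6836); ey = (0.6836,0.7298)
θ=147°: P = B + 1.07·ex + 2.33·ey = (-0.1423,2.6030)
θ=173°: B = A + 3.00·(cos173°, sin173°) = (-2.9776, 0.3656)
θ=173°: |BD| = 10.9837
θ=173°: circle(B,9.00) ∩ circle(D,6.00): a=7.5403, h=4.9136
θ=173°:   candidates: C₊=(4.7221,5.0255) cross=53.969; C₋=(4.3950,-4.7962) cross=-53.969
θ=173°:   branch - wants cross < 0 → take C=(4.3950,-4.7962) (cross=-53.969)
θ=173°: ex = (C−B)/|BC| = (0.8192,-0.5735); ey = (0.5735,0.8192)
θ=173°: P = B + 1.07·ex + 2.33·ey = (-0.7648,1.6606)

θ=147°: -0.14 2.60
θ=173°: -0.76 1.66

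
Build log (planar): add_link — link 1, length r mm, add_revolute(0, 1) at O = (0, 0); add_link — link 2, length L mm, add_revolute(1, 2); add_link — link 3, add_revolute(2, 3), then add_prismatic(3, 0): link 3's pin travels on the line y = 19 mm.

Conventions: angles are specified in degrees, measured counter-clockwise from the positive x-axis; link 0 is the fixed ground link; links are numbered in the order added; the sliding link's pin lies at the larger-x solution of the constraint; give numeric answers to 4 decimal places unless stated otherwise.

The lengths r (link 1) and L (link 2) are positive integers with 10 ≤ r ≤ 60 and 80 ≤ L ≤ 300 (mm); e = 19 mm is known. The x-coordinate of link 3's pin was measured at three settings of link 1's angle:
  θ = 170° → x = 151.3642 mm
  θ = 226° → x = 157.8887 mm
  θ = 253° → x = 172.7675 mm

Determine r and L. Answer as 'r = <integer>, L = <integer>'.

constraint per measurement: (x − r cos θ)² + (r sin θ − e)² = L²
subtracting the θ₁ and θ₂ equations cancels the r² and L² terms:
r = (x₁² − x₂²) / (2[(x₁cos θ₁ + e sin θ₁) − (x₂cos θ₂ + e sin θ₂)]) = 44.9999 → r = 45
L² = (x₁ − r cos θ₁)² + (r sin θ₁ − e)² = 38416.0000 → L = 196.0000 → L = 196
check at θ₃=253°: x = 172.7675 (printed 172.7675) ✓

r = 45, L = 196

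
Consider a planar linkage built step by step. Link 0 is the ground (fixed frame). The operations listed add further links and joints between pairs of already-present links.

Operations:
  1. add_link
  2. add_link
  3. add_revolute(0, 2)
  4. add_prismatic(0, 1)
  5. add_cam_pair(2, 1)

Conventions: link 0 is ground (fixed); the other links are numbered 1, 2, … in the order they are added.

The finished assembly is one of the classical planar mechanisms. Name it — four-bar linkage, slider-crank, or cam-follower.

links: 3 (incl. ground); joints: 1 revolute, 1 prismatic, 1 higher (cam) pair, forming one closed loop
3 links, revolute + prismatic + higher pair in one loop → cam-follower

cam-follower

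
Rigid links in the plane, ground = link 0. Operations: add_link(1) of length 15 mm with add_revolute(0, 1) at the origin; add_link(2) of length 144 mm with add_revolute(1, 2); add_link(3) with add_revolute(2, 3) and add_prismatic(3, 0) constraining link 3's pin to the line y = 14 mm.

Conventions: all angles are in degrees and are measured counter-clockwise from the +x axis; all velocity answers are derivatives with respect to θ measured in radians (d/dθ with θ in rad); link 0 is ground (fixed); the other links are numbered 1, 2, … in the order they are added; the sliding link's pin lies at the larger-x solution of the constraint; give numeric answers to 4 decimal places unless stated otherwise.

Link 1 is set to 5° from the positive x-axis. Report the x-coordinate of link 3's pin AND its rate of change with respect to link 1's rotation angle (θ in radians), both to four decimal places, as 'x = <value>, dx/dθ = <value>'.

geometry: r = 15 mm, L = 144 mm, e = 14 mm
crank pin P = (r cos θ, r sin θ) = (14.942920, 1.307336)
h = r sin θ − e = 1.307336 − 14 = -12.692664
x = r cos θ + √(L² − h²) = 14.942920 + 143.439521 = 158.382442
dx/dθ = −r sin θ − h·r cos θ/√(L² − h²) (θ in radians; h = -12.692664) = 0.014932

x = 158.3824, dx/dθ = 0.0149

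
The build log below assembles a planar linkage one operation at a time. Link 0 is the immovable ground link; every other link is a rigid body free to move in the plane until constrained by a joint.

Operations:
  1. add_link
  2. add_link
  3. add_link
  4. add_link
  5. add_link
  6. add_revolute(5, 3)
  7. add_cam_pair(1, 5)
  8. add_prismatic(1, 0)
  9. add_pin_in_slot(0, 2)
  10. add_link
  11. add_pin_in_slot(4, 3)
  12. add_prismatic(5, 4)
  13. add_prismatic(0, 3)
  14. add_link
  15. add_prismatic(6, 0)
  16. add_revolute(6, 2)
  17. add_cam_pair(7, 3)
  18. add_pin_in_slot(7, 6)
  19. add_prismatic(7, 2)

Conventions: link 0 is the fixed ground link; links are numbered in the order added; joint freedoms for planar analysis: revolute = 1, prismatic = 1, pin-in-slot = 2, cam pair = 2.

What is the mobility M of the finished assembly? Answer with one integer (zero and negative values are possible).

ground; <1,0,0>
#1 <2,0,0>
#2 <3,0,0>
#3 <4,0,0>
#4 <5,0,0>
#5 <6,0,0>
R:5↔3 J1 <6,1,0>
C:1↔5 J2 <6,1,1>
P:1↔0 J1 <6,2,1>
PS:0↔2 J2 <6,2,2>
#6 <7,2,2>
PS:4↔3 J2 <7,2,3>
P:5↔4 J1 <7,3,3>
P:0↔3 J1 <7,4,3>
#7 <8,4,3>
P:6↔0 J1 <8,5,3>
R:6↔2 J1 <8,6,3>
C:7↔3 J2 <8,6,4>
PS:7↔6 J2 <8,6,5>
P:7↔2 J1 <8,7,5>
3×7 − 2×7 − 1×5 = 2

M = 2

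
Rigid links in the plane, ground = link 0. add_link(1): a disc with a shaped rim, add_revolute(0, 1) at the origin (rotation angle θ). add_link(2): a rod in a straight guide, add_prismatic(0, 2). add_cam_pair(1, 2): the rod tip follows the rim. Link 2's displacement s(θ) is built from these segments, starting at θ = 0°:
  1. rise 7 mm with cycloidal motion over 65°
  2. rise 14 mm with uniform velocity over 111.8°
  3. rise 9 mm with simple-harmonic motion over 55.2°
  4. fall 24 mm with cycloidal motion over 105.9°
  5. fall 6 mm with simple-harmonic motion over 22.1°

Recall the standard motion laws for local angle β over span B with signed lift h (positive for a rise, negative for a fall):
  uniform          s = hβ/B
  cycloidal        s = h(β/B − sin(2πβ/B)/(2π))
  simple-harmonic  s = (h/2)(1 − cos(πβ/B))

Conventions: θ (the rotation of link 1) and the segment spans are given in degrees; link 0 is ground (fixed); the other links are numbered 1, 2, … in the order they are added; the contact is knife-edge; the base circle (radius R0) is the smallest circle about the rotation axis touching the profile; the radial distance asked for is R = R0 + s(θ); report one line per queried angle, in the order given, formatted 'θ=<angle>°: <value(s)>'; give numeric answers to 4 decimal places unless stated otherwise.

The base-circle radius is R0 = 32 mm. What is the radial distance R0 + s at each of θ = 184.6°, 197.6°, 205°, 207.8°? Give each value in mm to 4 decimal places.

segment 1 (0° to 65°, cycloidal, h = 7) is passed completely: s = 0.0000 + (7) = 7.0000
segment 2 (65° to 176.8°, uniform, h = 14) is passed completely: s = 7.0000 + (14) = 21.0000
θ = 184.6° falls in segment 3 (176.8° to 232°, simple-harmonic, h = 9): β = 184.6 − 176.8 = 7.8°, B = 55.2°; Δs = 9/2·(1 − cos(π·0.1413)) = 0.4362; s = 21.0000 + 0.4362 = 21.4362
θ = 197.6° falls in segment 3 (176.8° to 232°, simple-harmonic, h = 9): β = 197.6 − 176.8 = 20.8°, B = 55.2°; Δs = 9/2·(1 − cos(π·0.3768)) = 2.8016; s = 21.0000 + 2.8016 = 23.8016
θ = 205° falls in segment 3 (176.8° to 232°, simple-harmonic, h = 9): β = 205 − 176.8 = 28.2°, B = 55.2°; Δs = 9/2·(1 − cos(π·0.5109)) = 4.6536; s = 21.0000 + 4.6536 = 25.6536
θ = 207.8° falls in segment 3 (176.8° to 232°, simple-harmonic, h = 9): β = 207.8 − 176.8 = 31°, B = 55.2°; Δs = 9/2·(1 − cos(π·0.5616)) = 5.3653; s = 21.0000 + 5.3653 = 26.3653
θ=184.6°: R = R0 + s = 32 + 21.4362 = 53.4362
θ=197.6°: R = R0 + s = 32 + 23.8016 = 55.8016
θ=205°: R = R0 + s = 32 + 25.6536 = 57.6536
θ=207.8°: R = R0 + s = 32 + 26.3653 = 58.3653

θ=184.6°: 53.4362
θ=197.6°: 55.8016
θ=205°: 57.6536
θ=207.8°: 58.3653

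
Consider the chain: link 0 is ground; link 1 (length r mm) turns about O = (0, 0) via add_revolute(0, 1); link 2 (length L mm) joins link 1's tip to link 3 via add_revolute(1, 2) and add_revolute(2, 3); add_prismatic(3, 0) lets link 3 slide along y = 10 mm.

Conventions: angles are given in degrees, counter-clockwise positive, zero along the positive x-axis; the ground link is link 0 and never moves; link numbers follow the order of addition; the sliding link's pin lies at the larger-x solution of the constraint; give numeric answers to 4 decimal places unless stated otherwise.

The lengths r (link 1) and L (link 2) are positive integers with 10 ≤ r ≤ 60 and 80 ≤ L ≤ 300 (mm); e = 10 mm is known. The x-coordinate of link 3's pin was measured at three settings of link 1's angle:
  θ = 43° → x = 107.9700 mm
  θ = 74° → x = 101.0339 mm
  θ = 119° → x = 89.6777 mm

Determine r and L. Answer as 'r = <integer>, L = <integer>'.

constraint per measurement: (x − r cos θ)² + (r sin θ − e)² = L²
subtracting the θ₁ and θ₂ equations cancels the r² and L² terms:
r = (x₁² − x₂²) / (2[(x₁cos θ₁ + e sin θ₁) − (x₂cos θ₂ + e sin θ₂)]) = 14.9998 → r = 15
L² = (x₁ − r cos θ₁)² + (r sin θ₁ − e)² = 9408.9936 → L = 97.0000 → L = 97
check at θ₃=119°: x = 89.6777 (printed 89.6777) ✓

r = 15, L = 97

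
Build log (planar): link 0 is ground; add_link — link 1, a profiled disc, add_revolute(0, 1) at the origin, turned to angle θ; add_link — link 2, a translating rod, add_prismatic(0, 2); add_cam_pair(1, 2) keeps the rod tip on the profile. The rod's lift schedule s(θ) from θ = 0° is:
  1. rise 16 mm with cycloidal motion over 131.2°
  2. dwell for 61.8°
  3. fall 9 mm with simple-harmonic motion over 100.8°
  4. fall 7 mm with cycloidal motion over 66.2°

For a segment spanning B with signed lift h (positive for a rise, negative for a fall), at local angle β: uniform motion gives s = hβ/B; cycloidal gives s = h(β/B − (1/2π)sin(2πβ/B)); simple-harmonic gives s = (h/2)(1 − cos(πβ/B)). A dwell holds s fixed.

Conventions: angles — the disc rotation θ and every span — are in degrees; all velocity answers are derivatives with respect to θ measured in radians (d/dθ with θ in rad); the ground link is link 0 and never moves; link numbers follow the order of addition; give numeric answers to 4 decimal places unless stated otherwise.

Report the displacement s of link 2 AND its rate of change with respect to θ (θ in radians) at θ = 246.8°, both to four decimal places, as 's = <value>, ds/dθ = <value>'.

seg 1 [0°–131.2°] cycloidal, h=16: full span → s += 16 → s = 16.0000
seg 2 [131.2°–193°] dwell: s stays 16.0000
seg 3 [193°–293.8°] simple-harmonic, h=-9: θ=246.8° here. β=53.8, B=100.8. -9/2·(1 − cos(π·0.5337)) = -4.9760 → s = 11.0240
velocity in seg [193°–293.8°] (simple-harmonic), θ in radians: β = 53.8° = 0.9390 rad, B = 100.8° = 1.7593 rad; ds/dθ = (πh/(2B)) sin(πβ/B) = (π·(-9)/(2·1.7593)) sin(π·0.5337) = -7.990640 mm/rad

s = 11.0240, ds/dθ = -7.9906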